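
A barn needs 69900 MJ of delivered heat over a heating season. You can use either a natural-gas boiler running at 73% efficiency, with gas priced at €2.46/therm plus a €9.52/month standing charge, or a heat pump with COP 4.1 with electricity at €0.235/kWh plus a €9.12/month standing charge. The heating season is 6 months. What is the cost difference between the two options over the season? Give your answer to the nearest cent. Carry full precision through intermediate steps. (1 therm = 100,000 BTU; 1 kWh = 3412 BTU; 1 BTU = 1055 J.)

Heat load = 69900 MJ = 69,900,000,000 J / 1055 = 66,255,924 BTU
Gas: input = 66,255,924 / 0.73 = 90,761,540 BTU = 907.6 therm → 907.6 × €2.46 = €2,232.73; + 6 × €9.52 standing = €2,289.85
Heat pump: 66,255,924 BTU / 3412 = 19,420 kWh heat; / 4.1 = 4,736 kWh in → × €0.235 = €1,113.01; + 6 × €9.12 standing = €1,167.73
Difference = |€2,289.85 − €1,167.73| = €1,122.12

€1122.12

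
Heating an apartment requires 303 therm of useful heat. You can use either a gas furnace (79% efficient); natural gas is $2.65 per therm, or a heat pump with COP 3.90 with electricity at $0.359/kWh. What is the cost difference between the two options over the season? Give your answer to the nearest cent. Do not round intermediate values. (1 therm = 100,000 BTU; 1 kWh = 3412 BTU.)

$198.94

Heat load = 303 therm × 100,000 = 30,300,000 BTU
Gas: input = 30,300,000 / 0.79 = 38,354,430 BTU = 383.5 therm → 383.5 × $2.65 = $1,016.39
Heat pump: 30,300,000 BTU / 3412 = 8,880 kWh heat; / 3.90 = 2,277 kWh in → × $0.359 = $817.45
Difference = |$1,016.39 − $817.45| = $198.94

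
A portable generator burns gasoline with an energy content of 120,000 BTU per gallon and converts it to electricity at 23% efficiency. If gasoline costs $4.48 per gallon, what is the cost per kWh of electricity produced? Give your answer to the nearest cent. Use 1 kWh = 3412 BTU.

Electrical output per gallon = 120,000 BTU × 0.23 / 3412 BTU/kWh = 8.089 kWh
Cost per kWh = $4.48 / 8.089 kWh = $0.554

$0.55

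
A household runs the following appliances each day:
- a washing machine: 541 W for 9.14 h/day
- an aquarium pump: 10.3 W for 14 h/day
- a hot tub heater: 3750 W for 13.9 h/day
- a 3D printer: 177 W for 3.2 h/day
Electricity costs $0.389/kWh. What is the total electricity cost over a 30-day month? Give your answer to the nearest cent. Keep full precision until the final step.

washing machine: 541 W × 9.14 h × 30 d = 148,342 Wh = 148.3 kWh
aquarium pump: 10.3 W × 14 h × 30 d = 4,326 Wh = 4.326 kWh
hot tub heater: 3750 W × 13.9 h × 30 d = 1,563,750 Wh = 1,564 kWh
3D printer: 177 W × 3.2 h × 30 d = 16,992 Wh = 16.99 kWh
Total energy = 148.3 + 4.326 + 1,564 + 16.99 = 1,733 kWh
Cost = 1,733 kWh × $0.389 = $674.30

$674.30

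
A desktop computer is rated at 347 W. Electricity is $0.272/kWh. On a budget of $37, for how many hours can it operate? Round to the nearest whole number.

392 h

Energy budget = $37 / $0.272 per kWh = 136 kWh = 136,029 Wh
Runtime = 136,029 Wh / 347 W = 392 h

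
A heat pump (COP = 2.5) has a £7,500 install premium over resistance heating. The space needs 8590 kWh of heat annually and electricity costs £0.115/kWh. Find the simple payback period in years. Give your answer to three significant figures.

12.7 years

Resistance: 8590 kWh × £0.115 = £987.85/yr
Heat pump: 8590 / 2.5 = 3436 kWh in → × £0.115 = £395.14/yr
Annual savings = £592.71
Payback = £7,500 / £592.71 = 12.7 years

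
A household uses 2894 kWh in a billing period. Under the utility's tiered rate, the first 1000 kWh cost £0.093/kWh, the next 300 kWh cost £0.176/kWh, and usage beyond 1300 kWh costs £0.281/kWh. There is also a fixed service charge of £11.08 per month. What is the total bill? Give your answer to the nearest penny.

£604.79

First 1000 kWh × £0.093 = £93.00
Next 300 kWh × £0.176 = £52.80
Remaining 1594 kWh × £0.281 = £447.91
Energy charge = £593.71; + service £11.08 = £604.79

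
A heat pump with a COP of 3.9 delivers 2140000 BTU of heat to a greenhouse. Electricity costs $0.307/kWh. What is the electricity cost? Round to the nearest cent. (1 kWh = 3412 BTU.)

$49.37

Heat delivered = 2,140,000 BTU / 3412 = 627.2 kWh
Electrical input = 627.2 kWh / 3.9 = 160.8 kWh
Cost = 160.8 × $0.307/kWh = $49.37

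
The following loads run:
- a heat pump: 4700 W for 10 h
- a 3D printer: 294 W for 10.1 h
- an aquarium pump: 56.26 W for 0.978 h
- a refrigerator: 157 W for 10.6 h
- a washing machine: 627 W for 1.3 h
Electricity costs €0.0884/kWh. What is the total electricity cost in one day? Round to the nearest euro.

heat pump: 4700 W × 10 h = 47,000 Wh = 47 kWh
3D printer: 294 W × 10.1 h = 2,969 Wh = 2.969 kWh
aquarium pump: 56.26 W × 0.978 h = 55 Wh = 0.05502 kWh
refrigerator: 157 W × 10.6 h = 1,664 Wh = 1.664 kWh
washing machine: 627 W × 1.3 h = 815 Wh = 0.8151 kWh
Total energy = 47 + 2.969 + 0.05502 + 1.664 + 0.8151 = 52.5 kWh
Cost = 52.5 kWh × €0.0884 = €4.64 ≈ €5

€5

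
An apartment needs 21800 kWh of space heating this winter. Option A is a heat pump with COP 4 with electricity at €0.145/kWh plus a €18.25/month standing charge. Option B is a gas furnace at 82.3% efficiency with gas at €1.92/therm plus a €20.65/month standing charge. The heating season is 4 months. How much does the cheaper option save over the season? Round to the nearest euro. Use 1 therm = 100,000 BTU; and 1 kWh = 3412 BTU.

€955

Heat load = 21800 kWh × 3412 = 74,381,600 BTU
Gas: input = 74,381,600 / 0.823 = 90,378,615 BTU = 903.8 therm → 903.8 × €1.92 = €1,735.27; + 4 × €20.65 standing = €1,817.87
Heat pump: 74,381,600 BTU / 3412 = 21,800 kWh heat; / 4 = 5,450 kWh in → × €0.145 = €790.25; + 4 × €18.25 standing = €863.25
Difference = |€1,817.87 − €863.25| = €954.62 ≈ €955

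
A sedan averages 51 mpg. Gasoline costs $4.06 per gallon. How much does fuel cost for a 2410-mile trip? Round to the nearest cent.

Fuel = 2410 mi / 51 mpg = 47.25 gal
Cost = 47.25 gal × $4.06/gal = $191.85

$191.85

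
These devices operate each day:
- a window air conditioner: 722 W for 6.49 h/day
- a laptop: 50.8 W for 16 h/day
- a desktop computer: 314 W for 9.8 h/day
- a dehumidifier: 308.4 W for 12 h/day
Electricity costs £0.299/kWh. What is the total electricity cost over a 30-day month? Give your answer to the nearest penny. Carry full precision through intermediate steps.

£110.12

window air conditioner: 722 W × 6.49 h × 30 d = 140,573 Wh = 140.6 kWh
laptop: 50.8 W × 16 h × 30 d = 24,384 Wh = 24.38 kWh
desktop computer: 314 W × 9.8 h × 30 d = 92,316 Wh = 92.32 kWh
dehumidifier: 308.4 W × 12 h × 30 d = 111,024 Wh = 111 kWh
Total energy = 140.6 + 24.38 + 92.32 + 111 = 368.3 kWh
Cost = 368.3 kWh × £0.299 = £110.12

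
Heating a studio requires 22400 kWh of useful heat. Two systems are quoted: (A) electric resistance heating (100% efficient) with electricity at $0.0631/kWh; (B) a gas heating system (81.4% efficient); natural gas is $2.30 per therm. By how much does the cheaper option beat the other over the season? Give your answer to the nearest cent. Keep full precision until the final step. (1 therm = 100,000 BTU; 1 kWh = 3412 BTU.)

Heat load = 22400 kWh × 3412 = 76,428,800 BTU
Gas: input = 76,428,800 / 0.814 = 93,892,875 BTU = 938.9 therm → 938.9 × $2.30 = $2,159.54
Electric: 76,428,800 BTU / 3412 = 22,400 kWh → × $0.0631 = $1,413.44
Difference = |$2,159.54 − $1,413.44| = $746.10

$746.10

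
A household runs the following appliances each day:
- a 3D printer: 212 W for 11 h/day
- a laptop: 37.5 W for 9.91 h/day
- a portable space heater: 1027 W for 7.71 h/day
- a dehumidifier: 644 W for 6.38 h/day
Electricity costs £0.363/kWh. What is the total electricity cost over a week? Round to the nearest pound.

3D printer: 212 W × 11 h × 7 d = 16,324 Wh = 16.32 kWh
laptop: 37.5 W × 9.91 h × 7 d = 2,601 Wh = 2.601 kWh
portable space heater: 1027 W × 7.71 h × 7 d = 55,427 Wh = 55.43 kWh
dehumidifier: 644 W × 6.38 h × 7 d = 28,761 Wh = 28.76 kWh
Total energy = 16.32 + 2.601 + 55.43 + 28.76 = 103.1 kWh
Cost = 103.1 kWh × £0.363 = £37.43 ≈ £37

£37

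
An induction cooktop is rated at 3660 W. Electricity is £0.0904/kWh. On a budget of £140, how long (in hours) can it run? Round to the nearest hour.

423 h

Energy budget = £140 / £0.0904 per kWh = 1,549 kWh = 1,548,673 Wh
Runtime = 1,548,673 Wh / 3660 W = 423.1 h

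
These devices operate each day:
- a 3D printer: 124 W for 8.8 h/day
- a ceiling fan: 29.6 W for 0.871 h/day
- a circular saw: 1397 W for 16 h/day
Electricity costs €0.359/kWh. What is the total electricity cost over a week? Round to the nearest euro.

€59

3D printer: 124 W × 8.8 h × 7 d = 7,638 Wh = 7.638 kWh
ceiling fan: 29.6 W × 0.871 h × 7 d = 180 Wh = 0.1805 kWh
circular saw: 1397 W × 16 h × 7 d = 156,464 Wh = 156.5 kWh
Total energy = 7.638 + 0.1805 + 156.5 = 164.3 kWh
Cost = 164.3 kWh × €0.359 = €58.98 ≈ €59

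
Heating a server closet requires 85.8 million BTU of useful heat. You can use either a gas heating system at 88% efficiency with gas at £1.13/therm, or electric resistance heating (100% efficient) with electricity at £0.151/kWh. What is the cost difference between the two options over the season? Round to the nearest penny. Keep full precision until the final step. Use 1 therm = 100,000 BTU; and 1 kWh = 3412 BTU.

Heat load = 85.8 × 10⁶ BTU = 85,800,000 BTU
Gas: input = 85,800,000 / 0.88 = 97,500,000 BTU = 975 therm → 975 × £1.13 = £1,101.75
Electric: 85,800,000 BTU / 3412 = 25,150 kWh → × £0.151 = £3,797.13
Difference = |£1,101.75 − £3,797.13| = £2,695.38

£2695.38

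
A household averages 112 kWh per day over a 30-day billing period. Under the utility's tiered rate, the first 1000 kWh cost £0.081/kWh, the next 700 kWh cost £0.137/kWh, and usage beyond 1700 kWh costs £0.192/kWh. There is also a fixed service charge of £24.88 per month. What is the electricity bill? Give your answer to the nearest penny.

£520.50

Usage = 112 kWh/day × 30 days = 3360 kWh
First 1000 kWh × £0.081 = £81.00
Next 700 kWh × £0.137 = £95.90
Remaining 1660 kWh × £0.192 = £318.72
Energy charge = £495.62; + service £24.88 = £520.50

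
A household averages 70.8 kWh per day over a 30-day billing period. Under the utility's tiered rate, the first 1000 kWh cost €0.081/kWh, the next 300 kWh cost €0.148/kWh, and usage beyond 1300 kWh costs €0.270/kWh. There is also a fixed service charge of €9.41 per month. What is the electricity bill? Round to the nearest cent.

Usage = 70.8 kWh/day × 30 days = 2124 kWh
First 1000 kWh × €0.081 = €81.00
Next 300 kWh × €0.148 = €44.40
Remaining 824 kWh × €0.270 = €222.48
Energy charge = €347.88; + service €9.41 = €357.29

€357.29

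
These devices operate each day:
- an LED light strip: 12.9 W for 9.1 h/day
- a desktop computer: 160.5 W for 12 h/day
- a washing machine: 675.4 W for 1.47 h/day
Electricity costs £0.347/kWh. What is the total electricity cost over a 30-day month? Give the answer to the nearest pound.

£32

LED light strip: 12.9 W × 9.1 h × 30 d = 3,522 Wh = 3.522 kWh
desktop computer: 160.5 W × 12 h × 30 d = 57,780 Wh = 57.78 kWh
washing machine: 675.4 W × 1.47 h × 30 d = 29,785 Wh = 29.79 kWh
Total energy = 3.522 + 57.78 + 29.79 = 91.09 kWh
Cost = 91.09 kWh × £0.347 = £31.61 ≈ £32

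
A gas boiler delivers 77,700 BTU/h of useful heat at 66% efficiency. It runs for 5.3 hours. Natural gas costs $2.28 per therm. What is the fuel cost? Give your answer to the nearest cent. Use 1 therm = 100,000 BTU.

Heat delivered = 77,700 BTU/h × 5.3 h = 411,810 BTU
Gas input = 411,810 / 0.66 = 623,955 BTU
= 623,955 / 100,000 = 6.24 therm
Cost = 6.24 × $2.28/therm = $14.23

$14.23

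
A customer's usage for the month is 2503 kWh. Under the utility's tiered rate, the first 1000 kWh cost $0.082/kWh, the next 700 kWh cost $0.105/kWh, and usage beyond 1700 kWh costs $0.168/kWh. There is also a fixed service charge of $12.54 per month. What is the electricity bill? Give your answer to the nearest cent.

First 1000 kWh × $0.082 = $82.00
Next 700 kWh × $0.105 = $73.50
Remaining 803 kWh × $0.168 = $134.90
Energy charge = $290.40; + service $12.54 = $302.94

$302.94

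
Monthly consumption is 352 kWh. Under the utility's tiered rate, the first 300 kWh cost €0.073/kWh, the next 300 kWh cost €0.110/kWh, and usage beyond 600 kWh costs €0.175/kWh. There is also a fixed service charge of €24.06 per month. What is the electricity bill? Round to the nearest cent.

€51.68

First 300 kWh × €0.073 = €21.90
Next 52 kWh × €0.110 = €5.72
Remaining tier: 0 kWh (not reached)
Energy charge = €27.62; + service €24.06 = €51.68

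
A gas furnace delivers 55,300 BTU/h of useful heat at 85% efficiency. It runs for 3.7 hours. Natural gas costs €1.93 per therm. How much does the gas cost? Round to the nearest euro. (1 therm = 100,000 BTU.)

Heat delivered = 55,300 BTU/h × 3.7 h = 204,610 BTU
Gas input = 204,610 / 0.85 = 240,718 BTU
= 240,718 / 100,000 = 2.407 therm
Cost = 2.407 × €1.93/therm = €4.65 ≈ €5

€5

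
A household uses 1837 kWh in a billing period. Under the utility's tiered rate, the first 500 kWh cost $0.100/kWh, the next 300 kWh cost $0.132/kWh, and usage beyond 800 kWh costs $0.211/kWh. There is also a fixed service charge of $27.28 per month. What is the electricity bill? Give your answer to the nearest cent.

First 500 kWh × $0.100 = $50.00
Next 300 kWh × $0.132 = $39.60
Remaining 1037 kWh × $0.211 = $218.81
Energy charge = $308.41; + service $27.28 = $335.69

$335.69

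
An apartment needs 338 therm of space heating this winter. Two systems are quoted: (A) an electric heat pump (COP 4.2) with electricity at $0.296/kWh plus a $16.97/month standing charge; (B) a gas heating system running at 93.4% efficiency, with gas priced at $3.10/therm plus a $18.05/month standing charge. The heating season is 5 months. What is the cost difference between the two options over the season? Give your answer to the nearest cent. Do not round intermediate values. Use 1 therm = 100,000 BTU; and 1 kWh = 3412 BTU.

Heat load = 338 therm × 100,000 = 33,800,000 BTU
Gas: input = 33,800,000 / 0.934 = 36,188,437 BTU = 361.9 therm → 361.9 × $3.10 = $1,121.84; + 5 × $18.05 standing = $1,212.09
Heat pump: 33,800,000 BTU / 3412 = 9,906 kWh heat; / 4.2 = 2,359 kWh in → × $0.296 = $698.15; + 5 × $16.97 standing = $783.00
Difference = |$1,212.09 − $783.00| = $429.09

$429.09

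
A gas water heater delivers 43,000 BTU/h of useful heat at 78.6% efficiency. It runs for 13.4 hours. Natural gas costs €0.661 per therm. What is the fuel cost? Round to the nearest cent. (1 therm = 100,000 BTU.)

€4.85

Heat delivered = 43,000 BTU/h × 13.4 h = 576,200 BTU
Gas input = 576,200 / 0.786 = 733,079 BTU
= 733,079 / 100,000 = 7.331 therm
Cost = 7.331 × €0.661/therm = €4.85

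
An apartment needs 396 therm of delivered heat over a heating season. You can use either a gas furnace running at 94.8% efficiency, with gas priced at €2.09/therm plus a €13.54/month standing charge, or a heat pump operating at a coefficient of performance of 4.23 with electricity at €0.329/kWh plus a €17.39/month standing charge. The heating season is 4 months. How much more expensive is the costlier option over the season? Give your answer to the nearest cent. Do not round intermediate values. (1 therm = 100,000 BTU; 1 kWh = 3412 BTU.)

€45.06

Heat load = 396 therm × 100,000 = 39,600,000 BTU
Gas: input = 39,600,000 / 0.948 = 41,772,152 BTU = 417.7 therm → 417.7 × €2.09 = €873.04; + 4 × €13.54 standing = €927.20
Heat pump: 39,600,000 BTU / 3412 = 11,610 kWh heat; / 4.23 = 2,744 kWh in → × €0.329 = €902.70; + 4 × €17.39 standing = €972.26
Difference = |€927.20 − €972.26| = €45.06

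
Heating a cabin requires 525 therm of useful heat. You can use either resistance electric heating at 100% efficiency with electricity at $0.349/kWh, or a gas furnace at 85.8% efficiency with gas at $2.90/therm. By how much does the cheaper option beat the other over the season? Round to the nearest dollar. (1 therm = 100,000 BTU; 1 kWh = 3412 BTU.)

$3596

Heat load = 525 therm × 100,000 = 52,500,000 BTU
Gas: input = 52,500,000 / 0.858 = 61,188,811 BTU = 611.9 therm → 611.9 × $2.90 = $1,774.48
Electric: 52,500,000 BTU / 3412 = 15,390 kWh → × $0.349 = $5,370.02
Difference = |$1,774.48 − $5,370.02| = $3,595.54 ≈ $3596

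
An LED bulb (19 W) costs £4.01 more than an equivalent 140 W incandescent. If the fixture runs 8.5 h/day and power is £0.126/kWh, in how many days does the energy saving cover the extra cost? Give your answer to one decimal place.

30.9 days

Power saved = 140 − 19 = 121 W
Daily energy saved = 121 W × 8.5 h = 1028 Wh = 1.0285 kWh
Daily savings = 1.0285 × £0.126 = £0.1296
Payback = £4.01 / £0.1296 per day = 30.94 days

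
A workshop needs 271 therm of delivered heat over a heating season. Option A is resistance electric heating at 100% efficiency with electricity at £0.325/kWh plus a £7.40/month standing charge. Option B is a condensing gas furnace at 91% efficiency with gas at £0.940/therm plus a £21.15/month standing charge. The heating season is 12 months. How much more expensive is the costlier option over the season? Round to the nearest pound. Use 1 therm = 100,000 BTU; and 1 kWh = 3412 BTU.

£2136

Heat load = 271 therm × 100,000 = 27,100,000 BTU
Gas: input = 27,100,000 / 0.91 = 29,780,220 BTU = 297.8 therm → 297.8 × £0.940 = £279.93; + 12 × £21.15 standing = £533.73
Electric: 27,100,000 BTU / 3412 = 7,943 kWh → × £0.325 = £2,581.33; + 12 × £7.40 standing = £2,670.13
Difference = |£533.73 − £2,670.13| = £2,136.40 ≈ £2136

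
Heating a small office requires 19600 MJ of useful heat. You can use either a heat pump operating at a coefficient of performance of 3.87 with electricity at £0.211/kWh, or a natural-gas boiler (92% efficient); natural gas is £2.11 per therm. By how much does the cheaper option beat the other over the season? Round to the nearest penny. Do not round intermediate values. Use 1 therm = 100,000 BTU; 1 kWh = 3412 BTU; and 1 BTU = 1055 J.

£129.22

Heat load = 19600 MJ = 19,600,000,000 J / 1055 = 18,578,199 BTU
Gas: input = 18,578,199 / 0.92 = 20,193,695 BTU = 201.9 therm → 201.9 × £2.11 = £426.09
Heat pump: 18,578,199 BTU / 3412 = 5,445 kWh heat; / 3.87 = 1,407 kWh in → × £0.211 = £296.87
Difference = |£426.09 − £296.87| = £129.22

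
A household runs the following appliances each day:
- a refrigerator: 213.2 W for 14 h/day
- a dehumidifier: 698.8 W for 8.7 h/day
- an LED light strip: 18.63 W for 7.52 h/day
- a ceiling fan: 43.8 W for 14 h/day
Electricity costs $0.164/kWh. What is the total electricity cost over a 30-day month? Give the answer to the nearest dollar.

refrigerator: 213.2 W × 14 h × 30 d = 89,544 Wh = 89.54 kWh
dehumidifier: 698.8 W × 8.7 h × 30 d = 182,387 Wh = 182.4 kWh
LED light strip: 18.63 W × 7.52 h × 30 d = 4,203 Wh = 4.203 kWh
ceiling fan: 43.8 W × 14 h × 30 d = 18,396 Wh = 18.4 kWh
Total energy = 89.54 + 182.4 + 4.203 + 18.4 = 294.5 kWh
Cost = 294.5 kWh × $0.164 = $48.30 ≈ $48

$48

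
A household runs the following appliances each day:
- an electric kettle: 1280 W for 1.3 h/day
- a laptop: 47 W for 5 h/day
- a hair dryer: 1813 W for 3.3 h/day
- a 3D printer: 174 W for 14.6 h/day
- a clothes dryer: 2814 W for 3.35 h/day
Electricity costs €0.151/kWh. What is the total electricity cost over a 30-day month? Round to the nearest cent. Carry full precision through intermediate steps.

€89.92

electric kettle: 1280 W × 1.3 h × 30 d = 49,920 Wh = 49.92 kWh
laptop: 47 W × 5 h × 30 d = 7,050 Wh = 7.05 kWh
hair dryer: 1813 W × 3.3 h × 30 d = 179,487 Wh = 179.5 kWh
3D printer: 174 W × 14.6 h × 30 d = 76,212 Wh = 76.21 kWh
clothes dryer: 2814 W × 3.35 h × 30 d = 282,807 Wh = 282.8 kWh
Total energy = 49.92 + 7.05 + 179.5 + 76.21 + 282.8 = 595.5 kWh
Cost = 595.5 kWh × €0.151 = €89.92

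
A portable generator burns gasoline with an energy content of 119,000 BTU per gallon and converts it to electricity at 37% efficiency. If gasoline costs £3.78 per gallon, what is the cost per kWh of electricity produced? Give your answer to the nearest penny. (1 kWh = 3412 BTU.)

Electrical output per gallon = 119,000 BTU × 0.37 / 3412 BTU/kWh = 12.9 kWh
Cost per kWh = £3.78 / 12.9 kWh = £0.293

£0.29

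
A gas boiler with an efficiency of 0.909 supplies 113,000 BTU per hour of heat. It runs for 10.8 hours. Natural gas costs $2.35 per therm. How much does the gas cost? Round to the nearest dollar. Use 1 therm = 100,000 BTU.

Heat delivered = 113,000 BTU/h × 10.8 h = 1,220,400 BTU
Gas input = 1,220,400 / 0.909 = 1,342,574 BTU
= 1,342,574 / 100,000 = 13.43 therm
Cost = 13.43 × $2.35/therm = $31.55 ≈ $32

$32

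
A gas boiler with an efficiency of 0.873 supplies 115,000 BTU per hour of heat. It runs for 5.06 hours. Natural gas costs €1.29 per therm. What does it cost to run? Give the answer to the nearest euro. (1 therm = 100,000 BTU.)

€9

Heat delivered = 115,000 BTU/h × 5.06 h = 581,900 BTU
Gas input = 581,900 / 0.873 = 666,552 BTU
= 666,552 / 100,000 = 6.666 therm
Cost = 6.666 × €1.29/therm = €8.60 ≈ €9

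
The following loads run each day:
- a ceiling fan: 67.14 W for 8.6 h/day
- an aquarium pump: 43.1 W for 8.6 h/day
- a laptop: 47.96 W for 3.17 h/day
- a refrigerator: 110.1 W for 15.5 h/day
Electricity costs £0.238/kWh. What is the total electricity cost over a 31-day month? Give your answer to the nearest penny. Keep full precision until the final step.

ceiling fan: 67.14 W × 8.6 h × 31 d = 17,900 Wh = 17.9 kWh
aquarium pump: 43.1 W × 8.6 h × 31 d = 11,490 Wh = 11.49 kWh
laptop: 47.96 W × 3.17 h × 31 d = 4,713 Wh = 4.713 kWh
refrigerator: 110.1 W × 15.5 h × 31 d = 52,903 Wh = 52.9 kWh
Total energy = 17.9 + 11.49 + 4.713 + 52.9 = 87.01 kWh
Cost = 87.01 kWh × £0.238 = £20.71

£20.71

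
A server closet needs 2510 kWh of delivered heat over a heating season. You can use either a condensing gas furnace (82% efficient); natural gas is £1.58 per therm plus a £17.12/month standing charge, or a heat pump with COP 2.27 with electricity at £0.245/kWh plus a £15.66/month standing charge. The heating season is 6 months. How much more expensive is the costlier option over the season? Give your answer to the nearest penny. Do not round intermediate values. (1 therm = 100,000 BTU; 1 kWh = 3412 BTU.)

£97.13

Heat load = 2510 kWh × 3412 = 8,564,120 BTU
Gas: input = 8,564,120 / 0.82 = 10,444,049 BTU = 104.4 therm → 104.4 × £1.58 = £165.02; + 6 × £17.12 standing = £267.74
Heat pump: 8,564,120 BTU / 3412 = 2,510 kWh heat; / 2.27 = 1,106 kWh in → × £0.245 = £270.90; + 6 × £15.66 standing = £364.86
Difference = |£267.74 − £364.86| = £97.13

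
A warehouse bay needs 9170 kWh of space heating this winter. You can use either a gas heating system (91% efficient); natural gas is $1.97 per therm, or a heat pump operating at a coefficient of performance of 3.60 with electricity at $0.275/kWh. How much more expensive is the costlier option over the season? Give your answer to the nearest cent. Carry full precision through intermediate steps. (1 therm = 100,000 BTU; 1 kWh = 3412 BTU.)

$23.15

Heat load = 9170 kWh × 3412 = 31,288,040 BTU
Gas: input = 31,288,040 / 0.91 = 34,382,462 BTU = 343.8 therm → 343.8 × $1.97 = $677.33
Heat pump: 31,288,040 BTU / 3412 = 9,170 kWh heat; / 3.60 = 2,547 kWh in → × $0.275 = $700.49
Difference = |$677.33 − $700.49| = $23.15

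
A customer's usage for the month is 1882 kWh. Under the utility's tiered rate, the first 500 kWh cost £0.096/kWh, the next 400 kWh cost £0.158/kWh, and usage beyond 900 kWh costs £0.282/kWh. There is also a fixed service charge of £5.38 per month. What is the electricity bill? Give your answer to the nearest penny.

First 500 kWh × £0.096 = £48.00
Next 400 kWh × £0.158 = £63.20
Remaining 982 kWh × £0.282 = £276.92
Energy charge = £388.12; + service £5.38 = £393.50

£393.50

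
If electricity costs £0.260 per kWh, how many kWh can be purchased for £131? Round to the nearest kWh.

£131 / £0.260 per kWh = 503.8 kWh

504 kWh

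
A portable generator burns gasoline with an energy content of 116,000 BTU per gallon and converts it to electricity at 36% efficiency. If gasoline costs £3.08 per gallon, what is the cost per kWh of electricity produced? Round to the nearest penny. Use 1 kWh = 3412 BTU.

£0.25

Electrical output per gallon = 116,000 BTU × 0.36 / 3412 BTU/kWh = 12.24 kWh
Cost per kWh = £3.08 / 12.24 kWh = £0.252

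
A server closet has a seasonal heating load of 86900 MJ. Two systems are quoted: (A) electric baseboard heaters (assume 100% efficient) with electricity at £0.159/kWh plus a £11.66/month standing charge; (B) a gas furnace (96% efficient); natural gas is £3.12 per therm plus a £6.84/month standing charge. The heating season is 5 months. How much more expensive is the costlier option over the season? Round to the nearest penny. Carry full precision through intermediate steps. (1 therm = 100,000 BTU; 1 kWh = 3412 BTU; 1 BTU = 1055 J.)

Heat load = 86900 MJ = 86,900,000,000 J / 1055 = 82,369,668 BTU
Gas: input = 82,369,668 / 0.96 = 85,801,738 BTU = 858 therm → 858 × £3.12 = £2,677.01; + 5 × £6.84 standing = £2,711.21
Electric: 82,369,668 BTU / 3412 = 24,140 kWh → × £0.159 = £3,838.45; + 5 × £11.66 standing = £3,896.75
Difference = |£2,711.21 − £3,896.75| = £1,185.53

£1185.53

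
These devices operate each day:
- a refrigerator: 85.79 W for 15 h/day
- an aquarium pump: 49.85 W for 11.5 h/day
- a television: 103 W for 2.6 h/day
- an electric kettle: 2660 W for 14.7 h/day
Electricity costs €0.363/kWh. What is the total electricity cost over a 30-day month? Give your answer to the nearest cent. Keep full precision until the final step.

€448.99

refrigerator: 85.79 W × 15 h × 30 d = 38,606 Wh = 38.61 kWh
aquarium pump: 49.85 W × 11.5 h × 30 d = 17,198 Wh = 17.2 kWh
television: 103 W × 2.6 h × 30 d = 8,034 Wh = 8.034 kWh
electric kettle: 2660 W × 14.7 h × 30 d = 1,173,060 Wh = 1,173 kWh
Total energy = 38.61 + 17.2 + 8.034 + 1,173 = 1,237 kWh
Cost = 1,237 kWh × €0.363 = €448.99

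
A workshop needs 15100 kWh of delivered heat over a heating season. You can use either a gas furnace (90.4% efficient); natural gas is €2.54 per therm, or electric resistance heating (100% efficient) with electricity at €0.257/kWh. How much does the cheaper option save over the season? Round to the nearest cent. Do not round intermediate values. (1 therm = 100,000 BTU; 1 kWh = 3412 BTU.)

Heat load = 15100 kWh × 3412 = 51,521,200 BTU
Gas: input = 51,521,200 / 0.904 = 56,992,478 BTU = 569.9 therm → 569.9 × €2.54 = €1,447.61
Electric: 51,521,200 BTU / 3412 = 15,100 kWh → × €0.257 = €3,880.70
Difference = |€1,447.61 − €3,880.70| = €2,433.09

€2433.09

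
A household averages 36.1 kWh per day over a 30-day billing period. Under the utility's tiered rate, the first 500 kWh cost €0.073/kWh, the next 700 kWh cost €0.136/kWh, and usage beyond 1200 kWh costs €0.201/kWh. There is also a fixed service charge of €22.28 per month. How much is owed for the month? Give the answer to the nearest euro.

€138

Usage = 36.1 kWh/day × 30 days = 1083 kWh
First 500 kWh × €0.073 = €36.50
Next 583 kWh × €0.136 = €79.29
Remaining tier: 0 kWh (not reached)
Energy charge = €115.79; + service €22.28 = €138.07 ≈ €138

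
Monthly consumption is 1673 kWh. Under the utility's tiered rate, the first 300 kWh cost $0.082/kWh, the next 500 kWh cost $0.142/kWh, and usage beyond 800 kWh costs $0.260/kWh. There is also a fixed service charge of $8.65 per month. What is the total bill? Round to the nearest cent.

First 300 kWh × $0.082 = $24.60
Next 500 kWh × $0.142 = $71.00
Remaining 873 kWh × $0.260 = $226.98
Energy charge = $322.58; + service $8.65 = $331.23

$331.23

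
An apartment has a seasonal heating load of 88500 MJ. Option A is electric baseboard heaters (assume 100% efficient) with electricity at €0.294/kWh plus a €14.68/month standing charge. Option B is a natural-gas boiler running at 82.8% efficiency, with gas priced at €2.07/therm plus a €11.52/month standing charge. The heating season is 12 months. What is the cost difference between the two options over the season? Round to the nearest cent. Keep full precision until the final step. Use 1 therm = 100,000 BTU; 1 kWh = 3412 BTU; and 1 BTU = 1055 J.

Heat load = 88500 MJ = 88,500,000,000 J / 1055 = 83,886,256 BTU
Gas: input = 83,886,256 / 0.828 = 101,311,903 BTU = 1,013 therm → 1,013 × €2.07 = €2,097.16; + 12 × €11.52 standing = €2,235.40
Electric: 83,886,256 BTU / 3412 = 24,590 kWh → × €0.294 = €7,228.18; + 12 × €14.68 standing = €7,404.34
Difference = |€2,235.40 − €7,404.34| = €5,168.95

€5168.95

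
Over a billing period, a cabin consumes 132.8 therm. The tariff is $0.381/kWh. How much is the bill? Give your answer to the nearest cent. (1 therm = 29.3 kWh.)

$1482.49

132.8 therm × (29.3 kWh/therm) = 3,891 kWh
Cost = 3,891 kWh × $0.381/kWh = $1,482.49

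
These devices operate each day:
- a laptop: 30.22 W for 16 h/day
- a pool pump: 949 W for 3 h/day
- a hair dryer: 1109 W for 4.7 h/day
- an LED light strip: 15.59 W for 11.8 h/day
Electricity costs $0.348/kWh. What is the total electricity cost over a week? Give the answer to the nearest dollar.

laptop: 30.22 W × 16 h × 7 d = 3,385 Wh = 3.385 kWh
pool pump: 949 W × 3 h × 7 d = 19,929 Wh = 19.93 kWh
hair dryer: 1109 W × 4.7 h × 7 d = 36,486 Wh = 36.49 kWh
LED light strip: 15.59 W × 11.8 h × 7 d = 1,288 Wh = 1.288 kWh
Total energy = 3.385 + 19.93 + 36.49 + 1.288 = 61.09 kWh
Cost = 61.09 kWh × $0.348 = $21.26 ≈ $21

$21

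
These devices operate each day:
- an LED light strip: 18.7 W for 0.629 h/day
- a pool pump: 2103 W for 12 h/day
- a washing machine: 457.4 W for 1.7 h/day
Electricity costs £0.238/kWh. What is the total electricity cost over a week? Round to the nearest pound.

LED light strip: 18.7 W × 0.629 h × 7 d = 82 Wh = 0.08234 kWh
pool pump: 2103 W × 12 h × 7 d = 176,652 Wh = 176.7 kWh
washing machine: 457.4 W × 1.7 h × 7 d = 5,443 Wh = 5.443 kWh
Total energy = 0.08234 + 176.7 + 5.443 = 182.2 kWh
Cost = 182.2 kWh × £0.238 = £43.36 ≈ £43

£43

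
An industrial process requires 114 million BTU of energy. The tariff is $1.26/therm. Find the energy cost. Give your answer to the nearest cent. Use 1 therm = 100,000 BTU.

$1436.40

114 million BTU × (10 therm/million BTU) = 1,140 therm
Cost = 1,140 therm × $1.26/therm = $1,436.40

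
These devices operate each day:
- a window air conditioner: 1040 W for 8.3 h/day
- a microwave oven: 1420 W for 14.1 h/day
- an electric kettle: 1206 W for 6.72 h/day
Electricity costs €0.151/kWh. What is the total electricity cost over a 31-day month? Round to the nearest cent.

window air conditioner: 1040 W × 8.3 h × 31 d = 267,592 Wh = 267.6 kWh
microwave oven: 1420 W × 14.1 h × 31 d = 620,682 Wh = 620.7 kWh
electric kettle: 1206 W × 6.72 h × 31 d = 251,234 Wh = 251.2 kWh
Total energy = 267.6 + 620.7 + 251.2 = 1,140 kWh
Cost = 1,140 kWh × €0.151 = €172.07

€172.07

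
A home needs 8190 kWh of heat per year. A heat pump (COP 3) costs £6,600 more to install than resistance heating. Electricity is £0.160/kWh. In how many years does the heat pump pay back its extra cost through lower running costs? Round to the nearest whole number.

8 years

Resistance: 8190 kWh × £0.160 = £1,310.40/yr
Heat pump: 8190 / 3 = 2730 kWh in → × £0.160 = £436.80/yr
Annual savings = £873.60
Payback = £6,600 / £873.60 = 7.55 years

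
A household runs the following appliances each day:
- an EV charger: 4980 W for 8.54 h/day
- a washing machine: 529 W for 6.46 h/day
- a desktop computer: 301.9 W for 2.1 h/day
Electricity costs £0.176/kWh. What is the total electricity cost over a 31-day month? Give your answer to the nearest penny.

£254.14

EV charger: 4980 W × 8.54 h × 31 d = 1,318,405 Wh = 1,318 kWh
washing machine: 529 W × 6.46 h × 31 d = 105,938 Wh = 105.9 kWh
desktop computer: 301.9 W × 2.1 h × 31 d = 19,654 Wh = 19.65 kWh
Total energy = 1,318 + 105.9 + 19.65 = 1,444 kWh
Cost = 1,444 kWh × £0.176 = £254.14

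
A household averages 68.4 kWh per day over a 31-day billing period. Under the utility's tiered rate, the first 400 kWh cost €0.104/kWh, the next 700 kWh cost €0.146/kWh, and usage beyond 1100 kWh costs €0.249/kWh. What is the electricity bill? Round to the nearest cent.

€397.88

Usage = 68.4 kWh/day × 31 days = 2120.4 kWh
First 400 kWh × €0.104 = €41.60
Next 700 kWh × €0.146 = €102.20
Remaining 1020.4 kWh × €0.249 = €254.08
Total = €397.88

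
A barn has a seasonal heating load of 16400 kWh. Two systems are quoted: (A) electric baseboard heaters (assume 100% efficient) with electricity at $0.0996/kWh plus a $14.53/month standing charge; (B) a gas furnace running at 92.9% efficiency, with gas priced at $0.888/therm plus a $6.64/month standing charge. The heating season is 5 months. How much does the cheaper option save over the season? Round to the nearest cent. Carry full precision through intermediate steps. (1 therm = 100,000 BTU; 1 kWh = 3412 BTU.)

$1138.02

Heat load = 16400 kWh × 3412 = 55,956,800 BTU
Gas: input = 55,956,800 / 0.929 = 60,233,369 BTU = 602.3 therm → 602.3 × $0.888 = $534.87; + 5 × $6.64 standing = $568.07
Electric: 55,956,800 BTU / 3412 = 16,400 kWh → × $0.0996 = $1,633.44; + 5 × $14.53 standing = $1,706.09
Difference = |$568.07 − $1,706.09| = $1,138.02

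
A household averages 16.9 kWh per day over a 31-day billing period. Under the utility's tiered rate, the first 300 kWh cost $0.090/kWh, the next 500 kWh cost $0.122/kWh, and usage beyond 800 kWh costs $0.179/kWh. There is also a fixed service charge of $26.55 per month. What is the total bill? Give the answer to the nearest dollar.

$81

Usage = 16.9 kWh/day × 31 days = 523.9 kWh
First 300 kWh × $0.090 = $27.00
Next 223.9 kWh × $0.122 = $27.32
Remaining tier: 0 kWh (not reached)
Energy charge = $54.32; + service $26.55 = $80.87 ≈ $81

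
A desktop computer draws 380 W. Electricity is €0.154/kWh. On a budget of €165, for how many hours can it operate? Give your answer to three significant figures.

Energy budget = €165 / €0.154 per kWh = 1,071 kWh = 1,071,429 Wh
Runtime = 1,071,429 Wh / 380 W = 2,820 h

2820 h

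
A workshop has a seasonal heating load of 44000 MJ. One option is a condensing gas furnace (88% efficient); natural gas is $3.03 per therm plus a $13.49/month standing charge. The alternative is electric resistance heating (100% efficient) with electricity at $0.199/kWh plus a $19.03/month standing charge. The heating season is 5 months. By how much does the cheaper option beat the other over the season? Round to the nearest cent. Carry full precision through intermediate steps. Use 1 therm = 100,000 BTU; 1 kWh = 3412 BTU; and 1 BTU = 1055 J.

Heat load = 44000 MJ = 44,000,000,000 J / 1055 = 41,706,161 BTU
Gas: input = 41,706,161 / 0.88 = 47,393,365 BTU = 473.9 therm → 473.9 × $3.03 = $1,436.02; + 5 × $13.49 standing = $1,503.47
Electric: 41,706,161 BTU / 3412 = 12,220 kWh → × $0.199 = $2,432.45; + 5 × $19.03 standing = $2,527.60
Difference = |$1,503.47 − $2,527.60| = $1,024.13

$1024.13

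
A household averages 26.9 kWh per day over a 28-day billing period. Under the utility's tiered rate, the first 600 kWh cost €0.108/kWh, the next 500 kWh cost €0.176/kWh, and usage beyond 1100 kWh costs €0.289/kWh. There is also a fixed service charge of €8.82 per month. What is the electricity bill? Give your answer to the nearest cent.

€100.58

Usage = 26.9 kWh/day × 28 days = 753.2 kWh
First 600 kWh × €0.108 = €64.80
Next 153.2 kWh × €0.176 = €26.96
Remaining tier: 0 kWh (not reached)
Energy charge = €91.76; + service €8.82 = €100.58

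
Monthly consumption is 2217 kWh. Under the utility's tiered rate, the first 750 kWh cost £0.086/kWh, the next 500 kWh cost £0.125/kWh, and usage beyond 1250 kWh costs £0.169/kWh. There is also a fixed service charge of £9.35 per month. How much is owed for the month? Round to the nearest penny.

First 750 kWh × £0.086 = £64.50
Next 500 kWh × £0.125 = £62.50
Remaining 967 kWh × £0.169 = £163.42
Energy charge = £290.42; + service £9.35 = £299.77

£299.77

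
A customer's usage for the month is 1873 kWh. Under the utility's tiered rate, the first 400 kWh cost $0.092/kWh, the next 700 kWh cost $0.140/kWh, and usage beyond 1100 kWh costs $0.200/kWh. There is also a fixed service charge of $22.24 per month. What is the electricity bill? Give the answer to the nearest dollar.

First 400 kWh × $0.092 = $36.80
Next 700 kWh × $0.140 = $98.00
Remaining 773 kWh × $0.200 = $154.60
Energy charge = $289.40; + service $22.24 = $311.64 ≈ $312

$312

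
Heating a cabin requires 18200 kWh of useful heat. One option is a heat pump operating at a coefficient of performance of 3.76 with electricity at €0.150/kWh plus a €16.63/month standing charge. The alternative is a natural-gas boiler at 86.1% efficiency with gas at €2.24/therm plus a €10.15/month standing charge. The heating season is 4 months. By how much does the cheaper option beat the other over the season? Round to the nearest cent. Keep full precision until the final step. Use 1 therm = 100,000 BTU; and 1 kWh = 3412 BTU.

Heat load = 18200 kWh × 3412 = 62,098,400 BTU
Gas: input = 62,098,400 / 0.861 = 72,123,577 BTU = 721.2 therm → 721.2 × €2.24 = €1,615.57; + 4 × €10.15 standing = €1,656.17
Heat pump: 62,098,400 BTU / 3412 = 18,200 kWh heat; / 3.76 = 4,840 kWh in → × €0.150 = €726.06; + 4 × €16.63 standing = €792.58
Difference = |€1,656.17 − €792.58| = €863.58

€863.58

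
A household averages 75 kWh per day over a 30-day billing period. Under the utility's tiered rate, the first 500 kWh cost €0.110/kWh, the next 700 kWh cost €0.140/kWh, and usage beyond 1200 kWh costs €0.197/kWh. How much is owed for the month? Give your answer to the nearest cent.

Usage = 75 kWh/day × 30 days = 2250 kWh
First 500 kWh × €0.110 = €55.00
Next 700 kWh × €0.140 = €98.00
Remaining 1050 kWh × €0.197 = €206.85
Total = €359.85

€359.85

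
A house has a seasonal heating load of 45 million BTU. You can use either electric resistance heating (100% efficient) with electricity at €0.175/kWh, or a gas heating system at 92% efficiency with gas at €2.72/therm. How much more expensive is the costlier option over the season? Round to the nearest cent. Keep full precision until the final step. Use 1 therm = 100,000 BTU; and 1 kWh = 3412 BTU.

€977.60

Heat load = 45 × 10⁶ BTU = 45,000,000 BTU
Gas: input = 45,000,000 / 0.92 = 48,913,043 BTU = 489.1 therm → 489.1 × €2.72 = €1,330.43
Electric: 45,000,000 BTU / 3412 = 13,190 kWh → × €0.175 = €2,308.03
Difference = |€1,330.43 − €2,308.03| = €977.60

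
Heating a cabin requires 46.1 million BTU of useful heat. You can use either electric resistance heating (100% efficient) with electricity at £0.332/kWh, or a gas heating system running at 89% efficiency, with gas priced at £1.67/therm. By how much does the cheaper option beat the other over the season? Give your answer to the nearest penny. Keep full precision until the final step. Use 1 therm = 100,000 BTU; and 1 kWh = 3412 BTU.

£3620.68

Heat load = 46.1 × 10⁶ BTU = 46,100,000 BTU
Gas: input = 46,100,000 / 0.89 = 51,797,753 BTU = 518 therm → 518 × £1.67 = £865.02
Electric: 46,100,000 BTU / 3412 = 13,510 kWh → × £0.332 = £4,485.70
Difference = |£865.02 − £4,485.70| = £3,620.68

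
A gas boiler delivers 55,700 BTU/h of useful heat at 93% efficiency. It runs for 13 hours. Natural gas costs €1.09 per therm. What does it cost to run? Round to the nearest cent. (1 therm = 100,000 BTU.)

€8.49

Heat delivered = 55,700 BTU/h × 13 h = 724,100 BTU
Gas input = 724,100 / 0.93 = 778,602 BTU
= 778,602 / 100,000 = 7.786 therm
Cost = 7.786 × €1.09/therm = €8.49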